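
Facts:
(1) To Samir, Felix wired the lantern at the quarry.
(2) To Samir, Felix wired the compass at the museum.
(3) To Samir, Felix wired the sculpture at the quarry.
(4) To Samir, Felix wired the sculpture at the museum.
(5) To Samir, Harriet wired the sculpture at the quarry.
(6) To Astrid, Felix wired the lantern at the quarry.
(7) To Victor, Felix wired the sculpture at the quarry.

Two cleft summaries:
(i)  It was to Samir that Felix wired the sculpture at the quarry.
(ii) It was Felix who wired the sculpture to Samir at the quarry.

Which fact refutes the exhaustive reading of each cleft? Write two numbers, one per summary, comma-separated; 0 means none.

7, 5

(i): focus "Samir". Looking for agent = Felix, thing = the sculpture, setting = at the quarry with some other recipient — fact (7) has Victor there. Refuted.
(ii): focus "Felix". Looking for thing = the sculpture, recipient = Samir, setting = at the quarry with some other agent — fact (5) has Harriet there. Refuted.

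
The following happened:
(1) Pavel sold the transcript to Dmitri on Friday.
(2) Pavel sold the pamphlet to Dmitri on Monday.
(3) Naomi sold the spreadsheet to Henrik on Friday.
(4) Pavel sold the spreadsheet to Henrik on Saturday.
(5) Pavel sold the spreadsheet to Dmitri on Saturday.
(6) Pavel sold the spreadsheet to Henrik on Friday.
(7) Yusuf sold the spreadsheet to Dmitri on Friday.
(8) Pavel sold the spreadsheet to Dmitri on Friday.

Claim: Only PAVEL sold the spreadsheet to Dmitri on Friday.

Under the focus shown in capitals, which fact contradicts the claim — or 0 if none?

Focus (in capitals) is "Pavel" — the agent. "Only" excludes alternative agents while holding fixed same thing, recipient, setting (the spreadsheet / Dmitri / on Friday).
Fact (7) matches on same thing, recipient, setting (the spreadsheet / Dmitri / on Friday), but has agent = Yusuf instead. That refutes the claim.

7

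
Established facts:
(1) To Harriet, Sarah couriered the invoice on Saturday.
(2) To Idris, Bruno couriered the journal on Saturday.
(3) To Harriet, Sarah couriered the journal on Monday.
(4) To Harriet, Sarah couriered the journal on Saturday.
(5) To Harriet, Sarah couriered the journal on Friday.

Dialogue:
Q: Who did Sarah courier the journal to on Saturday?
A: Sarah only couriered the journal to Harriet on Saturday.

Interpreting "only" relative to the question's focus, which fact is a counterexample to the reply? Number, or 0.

Answering "Who did ... to ...?" puts focus on the recipient — here, "Harriet".
So "only" ranges over recipients; the rest (Sarah as agent and the journal as thing and on Saturday as setting) is presupposed.
No fact keeps Sarah as agent and the journal as thing and on Saturday as setting while changing the recipient; every other fact differs on something backgrounded. The reply stands.
(Fact (3) would refute a reading with focus on the setting — but that is not what the question asks.)

0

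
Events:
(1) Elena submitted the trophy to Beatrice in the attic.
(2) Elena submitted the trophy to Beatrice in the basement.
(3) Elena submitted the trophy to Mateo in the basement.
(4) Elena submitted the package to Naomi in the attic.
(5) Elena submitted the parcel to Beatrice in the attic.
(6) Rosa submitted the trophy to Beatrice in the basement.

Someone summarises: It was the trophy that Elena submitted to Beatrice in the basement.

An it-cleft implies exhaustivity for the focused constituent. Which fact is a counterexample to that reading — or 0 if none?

Focus of the cleft: "the trophy" (the thing). Presupposed background: agent = Elena, recipient = Beatrice, setting = in the basement.
The exhaustive reading says no other thing fits that background.
No listed fact matches the background with a different thing. Exhaustivity holds.

0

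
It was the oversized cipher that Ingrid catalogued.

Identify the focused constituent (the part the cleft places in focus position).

the oversized cipher

In an it-cleft "It was X that/who ...", the clefted constituent X is the focus; the that/who-clause expresses the presupposed open proposition.
Here the focus is "the oversized cipher". The backgrounded (presupposed) material includes "Ingrid".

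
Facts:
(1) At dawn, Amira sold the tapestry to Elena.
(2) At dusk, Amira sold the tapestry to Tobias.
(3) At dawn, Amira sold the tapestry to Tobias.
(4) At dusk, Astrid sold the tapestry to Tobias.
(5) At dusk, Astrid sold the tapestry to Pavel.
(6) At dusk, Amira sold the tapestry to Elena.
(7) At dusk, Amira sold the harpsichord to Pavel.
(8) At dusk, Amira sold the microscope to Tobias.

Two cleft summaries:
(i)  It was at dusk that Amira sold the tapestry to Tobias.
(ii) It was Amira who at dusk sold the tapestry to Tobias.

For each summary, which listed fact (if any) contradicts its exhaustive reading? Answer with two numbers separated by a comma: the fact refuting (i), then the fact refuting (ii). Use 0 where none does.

3, 4

Summary (i) focuses "at dusk" (the setting); background Amira as agent and the tapestry as thing and Tobias as recipient. Fact (3) matches that background with setting = at dawn — refutes (i).
Summary (ii) focuses "Amira" (the agent); background the tapestry as thing and Tobias as recipient and at dusk as setting. Fact (4) matches that background with agent = Astrid — refutes (ii).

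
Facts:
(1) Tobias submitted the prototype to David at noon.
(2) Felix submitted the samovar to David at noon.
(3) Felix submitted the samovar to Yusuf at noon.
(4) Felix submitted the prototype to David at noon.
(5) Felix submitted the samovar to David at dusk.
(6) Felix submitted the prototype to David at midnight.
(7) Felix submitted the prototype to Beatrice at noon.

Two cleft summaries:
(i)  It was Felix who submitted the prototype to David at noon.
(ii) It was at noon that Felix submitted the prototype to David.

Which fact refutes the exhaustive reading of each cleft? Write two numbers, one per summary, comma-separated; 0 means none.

Summary (i) focuses "Felix" (the agent); background thing = the prototype, recipient = David, setting = at noon. Fact (1) matches that background with agent = Tobias — refutes (i).
Summary (ii) focuses "at noon" (the setting); background agent = Felix, thing = the prototype, recipient = David. Fact (6) matches that background with setting = at midnight — refutes (ii).

1, 6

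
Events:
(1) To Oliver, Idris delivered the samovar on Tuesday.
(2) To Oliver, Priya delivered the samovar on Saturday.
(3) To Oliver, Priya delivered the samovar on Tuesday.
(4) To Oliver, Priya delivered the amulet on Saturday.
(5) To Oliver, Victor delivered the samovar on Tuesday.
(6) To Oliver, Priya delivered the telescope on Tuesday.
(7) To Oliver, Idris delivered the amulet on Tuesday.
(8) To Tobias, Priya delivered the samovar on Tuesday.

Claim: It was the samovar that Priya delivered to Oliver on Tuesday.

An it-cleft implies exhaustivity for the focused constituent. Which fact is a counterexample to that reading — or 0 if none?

6

Focus of the cleft: "the samovar" (the thing). Presupposed background: same agent, recipient, setting (Priya / Oliver / on Tuesday).
Exhaustivity: the samovar is the only thing satisfying that background.
But fact (6) also has same agent, recipient, setting (Priya / Oliver / on Tuesday), with thing = the telescope — so the exhaustive reading fails.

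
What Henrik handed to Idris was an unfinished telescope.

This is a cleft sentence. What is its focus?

an unfinished telescope

In a pseudo-cleft "What ... was X", the post-copular constituent X is the focus.
Here the focus is "an unfinished telescope". The backgrounded (presupposed) material includes "Henrik" and "to Idris".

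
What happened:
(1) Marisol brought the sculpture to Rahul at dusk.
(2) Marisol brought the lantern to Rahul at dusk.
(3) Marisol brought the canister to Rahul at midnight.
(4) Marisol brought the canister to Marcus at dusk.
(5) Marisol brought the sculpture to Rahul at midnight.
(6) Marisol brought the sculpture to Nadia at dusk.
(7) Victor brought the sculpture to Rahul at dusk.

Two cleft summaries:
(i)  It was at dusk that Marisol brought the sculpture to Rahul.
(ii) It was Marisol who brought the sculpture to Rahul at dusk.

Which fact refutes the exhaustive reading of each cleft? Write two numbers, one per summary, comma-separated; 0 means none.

(i): focus "at dusk". Looking for agent = Marisol, thing = the sculpture, recipient = Rahul with some other setting — fact (5) has at midnight there. Refuted.
(ii): focus "Marisol". Looking for thing = the sculpture, recipient = Rahul, setting = at dusk with some other agent — fact (7) has Victor there. Refuted.

5, 7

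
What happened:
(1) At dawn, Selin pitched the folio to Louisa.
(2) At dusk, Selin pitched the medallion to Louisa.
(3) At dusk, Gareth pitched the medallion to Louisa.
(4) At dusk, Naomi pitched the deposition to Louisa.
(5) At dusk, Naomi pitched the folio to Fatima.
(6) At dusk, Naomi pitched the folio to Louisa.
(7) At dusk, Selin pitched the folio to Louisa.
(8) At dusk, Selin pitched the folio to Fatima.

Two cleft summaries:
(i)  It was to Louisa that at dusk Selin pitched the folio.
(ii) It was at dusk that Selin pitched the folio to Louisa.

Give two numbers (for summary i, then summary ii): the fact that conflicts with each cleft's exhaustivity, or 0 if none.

(i): focus "Louisa". Looking for Selin as agent and the folio as thing and at dusk as setting with some other recipient — fact (8) has Fatima there. Refuted.
(ii): focus "at dusk". Looking for Selin as agent and the folio as thing and Louisa as recipient with some other setting — fact (1) has at dawn there. Refuted.

8, 1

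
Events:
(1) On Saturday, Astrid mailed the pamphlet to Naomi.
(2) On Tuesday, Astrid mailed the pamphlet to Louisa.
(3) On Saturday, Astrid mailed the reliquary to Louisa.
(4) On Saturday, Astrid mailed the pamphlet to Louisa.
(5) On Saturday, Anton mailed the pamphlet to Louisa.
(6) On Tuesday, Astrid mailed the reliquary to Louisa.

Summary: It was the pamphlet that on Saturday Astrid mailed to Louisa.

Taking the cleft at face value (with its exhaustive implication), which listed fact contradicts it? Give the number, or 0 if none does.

3

The cleft puts "the pamphlet" in focus and presupposes the open proposition with agent = Astrid, recipient = Louisa, setting = on Saturday.
Exhaustivity: the pamphlet is the only thing satisfying that background.
But fact (3) also has agent = Astrid, recipient = Louisa, setting = on Saturday, with thing = the reliquary — so the exhaustive reading fails.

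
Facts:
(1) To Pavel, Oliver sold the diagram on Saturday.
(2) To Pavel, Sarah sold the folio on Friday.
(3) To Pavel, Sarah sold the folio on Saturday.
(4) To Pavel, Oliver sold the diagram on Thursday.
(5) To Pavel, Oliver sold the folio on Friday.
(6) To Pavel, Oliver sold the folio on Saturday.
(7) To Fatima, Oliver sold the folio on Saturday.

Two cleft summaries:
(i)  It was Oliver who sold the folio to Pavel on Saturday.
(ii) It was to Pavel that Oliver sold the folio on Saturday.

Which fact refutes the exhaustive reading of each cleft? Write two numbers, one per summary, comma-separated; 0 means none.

3, 7

Summary (i) focuses "Oliver" (the agent); background the folio as thing and Pavel as recipient and on Saturday as setting. Fact (3) matches that background with agent = Sarah — refutes (i).
Summary (ii) focuses "Pavel" (the recipient); background Oliver as agent and the folio as thing and on Saturday as setting. Fact (7) matches that background with recipient = Fatima — refutes (ii).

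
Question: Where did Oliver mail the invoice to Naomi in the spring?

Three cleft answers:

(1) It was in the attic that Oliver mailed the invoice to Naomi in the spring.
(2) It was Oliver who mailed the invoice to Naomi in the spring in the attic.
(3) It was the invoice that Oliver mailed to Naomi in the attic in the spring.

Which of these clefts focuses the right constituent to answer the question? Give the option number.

1

The question word "where" targets the location.
Option (1) clefts "in the attic" — that matches what the question asks about.
Option (2) clefts "Oliver" — the subject (agent), not what was asked.
Option (3) clefts "the invoice" — the direct object, not what was asked.
So the congruent reply is (1).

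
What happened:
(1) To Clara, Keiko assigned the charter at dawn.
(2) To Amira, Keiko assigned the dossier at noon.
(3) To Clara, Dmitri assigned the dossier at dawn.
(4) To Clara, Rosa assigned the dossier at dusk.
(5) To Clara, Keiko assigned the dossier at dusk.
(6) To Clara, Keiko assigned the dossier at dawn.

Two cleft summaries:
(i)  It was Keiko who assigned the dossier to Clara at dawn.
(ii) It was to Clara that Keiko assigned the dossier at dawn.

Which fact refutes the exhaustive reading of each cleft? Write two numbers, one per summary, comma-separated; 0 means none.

(i): focus "Keiko". Looking for same thing, recipient, setting (the dossier / Clara / at dawn) with some other agent — fact (3) has Dmitri there. Refuted.
(ii): focus "Clara". No fact shares same agent, thing, setting (Keiko / the dossier / at dawn) with a different recipient. 0.

3, 0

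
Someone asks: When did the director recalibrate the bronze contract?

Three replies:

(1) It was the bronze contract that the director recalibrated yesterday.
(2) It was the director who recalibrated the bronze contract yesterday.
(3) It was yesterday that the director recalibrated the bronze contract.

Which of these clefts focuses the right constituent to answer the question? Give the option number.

The question word "when" targets the time.
Option (1) clefts "the bronze contract" — the direct object, not what was asked.
Option (2) clefts "the director" — the subject (agent), not what was asked.
Option (3) clefts "yesterday" — that matches what the question asks about.
So the congruent reply is (3).

3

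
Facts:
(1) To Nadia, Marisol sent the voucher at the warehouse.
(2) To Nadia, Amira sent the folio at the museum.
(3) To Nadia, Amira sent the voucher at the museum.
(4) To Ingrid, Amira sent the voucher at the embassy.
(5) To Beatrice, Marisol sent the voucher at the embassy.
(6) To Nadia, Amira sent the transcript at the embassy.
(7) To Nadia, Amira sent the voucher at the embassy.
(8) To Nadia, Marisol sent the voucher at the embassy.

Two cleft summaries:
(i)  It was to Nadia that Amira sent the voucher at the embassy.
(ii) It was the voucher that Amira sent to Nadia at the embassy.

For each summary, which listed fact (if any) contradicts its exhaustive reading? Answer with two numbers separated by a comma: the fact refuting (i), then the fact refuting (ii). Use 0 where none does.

4, 6

(i): focus "Nadia". Looking for Amira as agent and the voucher as thing and at the embassy as setting with some other recipient — fact (4) has Ingrid there. Refuted.
(ii): focus "the voucher". Looking for Amira as agent and Nadia as recipient and at the embassy as setting with some other thing — fact (6) has the transcript there. Refuted.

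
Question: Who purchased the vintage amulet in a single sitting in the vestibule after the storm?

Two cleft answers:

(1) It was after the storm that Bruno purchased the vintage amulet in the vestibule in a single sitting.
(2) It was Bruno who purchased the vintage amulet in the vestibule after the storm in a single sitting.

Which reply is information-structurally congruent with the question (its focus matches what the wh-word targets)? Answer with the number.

The question word "who" targets the subject (agent).
Option (1) clefts "after the storm" — the time, not what was asked.
Option (2) clefts "Bruno" — that matches what the question asks about.
So the congruent reply is (2).

2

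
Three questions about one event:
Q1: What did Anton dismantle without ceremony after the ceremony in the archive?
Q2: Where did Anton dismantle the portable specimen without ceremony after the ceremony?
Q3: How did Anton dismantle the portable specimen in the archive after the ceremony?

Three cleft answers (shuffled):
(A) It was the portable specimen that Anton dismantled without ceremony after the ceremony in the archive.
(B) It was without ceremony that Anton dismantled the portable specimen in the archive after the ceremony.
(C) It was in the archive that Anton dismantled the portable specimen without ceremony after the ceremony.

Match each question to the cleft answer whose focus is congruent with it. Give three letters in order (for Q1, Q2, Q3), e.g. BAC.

Q1 asks about the direct object; cleft (A) focuses "the portable specimen", which is the direct object — so Q1 → A.
Q2 asks about the location; cleft (C) focuses "in the archive", which is the location — so Q2 → C.
Q3 asks about the manner; cleft (B) focuses "without ceremony", which is the manner — so Q3 → B.
Mapping: Q1→A, Q2→C, Q3→B.

ACB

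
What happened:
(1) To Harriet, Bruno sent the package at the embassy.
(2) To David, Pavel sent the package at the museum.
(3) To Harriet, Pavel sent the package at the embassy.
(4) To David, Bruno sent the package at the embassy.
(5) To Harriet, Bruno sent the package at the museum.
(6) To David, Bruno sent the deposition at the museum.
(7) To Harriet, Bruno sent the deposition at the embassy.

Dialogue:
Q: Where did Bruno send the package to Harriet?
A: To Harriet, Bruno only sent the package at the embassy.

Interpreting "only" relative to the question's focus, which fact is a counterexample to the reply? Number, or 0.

Answering "Where did ...?" puts focus on the setting — here, "at the embassy".
"Only" then excludes alternative settings while the background — agent = Bruno, thing = the package, recipient = Harriet — is held fixed.
Fact (5) shares the background with a different setting (at the museum) — counterexample.
(Fact (4) would refute a reading with focus on the recipient — but that is not what the question asks.)

5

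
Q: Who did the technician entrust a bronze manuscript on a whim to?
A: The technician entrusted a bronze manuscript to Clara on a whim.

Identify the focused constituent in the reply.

to Clara

The wh-word "who" asks about the recipient.
In the answer, "the technician", "a bronze manuscript" and "on a whim" are given — repeated from the question.
The constituent filling the recipient gap is "to Clara"; that is the focus and would carry nuclear stress.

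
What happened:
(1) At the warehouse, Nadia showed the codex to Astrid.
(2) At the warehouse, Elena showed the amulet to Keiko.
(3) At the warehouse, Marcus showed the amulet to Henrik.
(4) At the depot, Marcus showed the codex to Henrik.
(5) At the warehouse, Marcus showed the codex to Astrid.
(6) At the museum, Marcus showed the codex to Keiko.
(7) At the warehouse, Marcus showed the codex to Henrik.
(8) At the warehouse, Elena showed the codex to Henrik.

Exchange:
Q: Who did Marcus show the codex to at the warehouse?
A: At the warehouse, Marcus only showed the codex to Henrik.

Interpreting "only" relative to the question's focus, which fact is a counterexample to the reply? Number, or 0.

5

The question "Who did ... to ...?" targets the recipient, so in the reply the focus falls on "Henrik".
So "only" ranges over recipients; the rest (agent = Marcus, thing = the codex, setting = at the warehouse) is presupposed.
Fact (5) shares the background with a different recipient (Astrid) — counterexample.
(Fact (3) would refute a reading with focus on the thing — but that is not what the question asks.)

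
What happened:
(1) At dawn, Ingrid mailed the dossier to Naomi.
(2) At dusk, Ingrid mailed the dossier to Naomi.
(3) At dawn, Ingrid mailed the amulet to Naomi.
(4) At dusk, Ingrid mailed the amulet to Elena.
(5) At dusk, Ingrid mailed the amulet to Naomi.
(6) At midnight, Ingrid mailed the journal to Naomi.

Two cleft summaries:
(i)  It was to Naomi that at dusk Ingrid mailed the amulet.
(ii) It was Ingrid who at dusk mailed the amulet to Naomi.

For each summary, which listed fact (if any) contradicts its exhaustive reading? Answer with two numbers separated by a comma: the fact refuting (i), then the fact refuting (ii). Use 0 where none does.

4, 0

Summary (i) focuses "Naomi" (the recipient); background Ingrid as agent and the amulet as thing and at dusk as setting. Fact (4) matches that background with recipient = Elena — refutes (i).
Summary (ii) focuses "Ingrid" (the agent); background the amulet as thing and Naomi as recipient and at dusk as setting. No fact matches that background with a different agent, so 0.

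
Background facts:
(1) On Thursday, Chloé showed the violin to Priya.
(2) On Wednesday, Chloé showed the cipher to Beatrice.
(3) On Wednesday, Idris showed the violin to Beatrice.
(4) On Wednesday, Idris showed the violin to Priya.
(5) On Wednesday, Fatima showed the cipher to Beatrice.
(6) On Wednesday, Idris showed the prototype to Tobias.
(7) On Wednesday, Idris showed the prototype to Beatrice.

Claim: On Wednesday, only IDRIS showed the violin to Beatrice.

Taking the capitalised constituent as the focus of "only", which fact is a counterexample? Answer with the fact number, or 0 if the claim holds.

0

The capitals mark "Idris" as focus. So "only" rules out other agents, with the rest (thing = the violin, recipient = Beatrice, setting = on Wednesday) as background.
No fact matches thing = the violin, recipient = Beatrice, setting = on Wednesday with a different agent — every other fact differs on at least one backgrounded slot. So no fact refutes it.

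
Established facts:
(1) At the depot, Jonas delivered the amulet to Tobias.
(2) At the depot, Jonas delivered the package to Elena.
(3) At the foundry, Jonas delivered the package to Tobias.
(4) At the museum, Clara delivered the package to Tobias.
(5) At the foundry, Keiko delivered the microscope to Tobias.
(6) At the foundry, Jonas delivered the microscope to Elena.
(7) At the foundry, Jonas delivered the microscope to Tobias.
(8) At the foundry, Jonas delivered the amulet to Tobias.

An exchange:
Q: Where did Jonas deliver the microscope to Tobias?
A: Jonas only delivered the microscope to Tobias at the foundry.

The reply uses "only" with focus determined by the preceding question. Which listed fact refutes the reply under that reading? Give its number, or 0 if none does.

0

Answering "Where did ...?" puts focus on the setting — here, "at the foundry".
"Only" then excludes alternative settings while the background — agent = Jonas, thing = the microscope, recipient = Tobias — is held fixed.
No listed fact shares that background with another setting. Nothing contradicts the reply.
(Fact (6) would refute a reading with focus on the recipient — but that is not what the question asks.)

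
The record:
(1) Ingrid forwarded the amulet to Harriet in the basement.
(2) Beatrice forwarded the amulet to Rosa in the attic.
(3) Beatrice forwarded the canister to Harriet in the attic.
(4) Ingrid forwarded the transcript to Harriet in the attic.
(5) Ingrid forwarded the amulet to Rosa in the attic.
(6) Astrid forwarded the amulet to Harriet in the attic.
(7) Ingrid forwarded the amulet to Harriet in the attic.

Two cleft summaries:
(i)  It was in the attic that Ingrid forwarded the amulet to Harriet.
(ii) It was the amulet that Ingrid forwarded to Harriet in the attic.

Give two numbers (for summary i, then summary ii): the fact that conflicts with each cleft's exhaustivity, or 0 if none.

1, 4

Summary (i) focuses "in the attic" (the setting); background same agent, thing, recipient (Ingrid / the amulet / Harriet). Fact (1) matches that background with setting = in the basement — refutes (i).
Summary (ii) focuses "the amulet" (the thing); background same agent, recipient, setting (Ingrid / Harriet / in the attic). Fact (4) matches that background with thing = the transcript — refutes (ii).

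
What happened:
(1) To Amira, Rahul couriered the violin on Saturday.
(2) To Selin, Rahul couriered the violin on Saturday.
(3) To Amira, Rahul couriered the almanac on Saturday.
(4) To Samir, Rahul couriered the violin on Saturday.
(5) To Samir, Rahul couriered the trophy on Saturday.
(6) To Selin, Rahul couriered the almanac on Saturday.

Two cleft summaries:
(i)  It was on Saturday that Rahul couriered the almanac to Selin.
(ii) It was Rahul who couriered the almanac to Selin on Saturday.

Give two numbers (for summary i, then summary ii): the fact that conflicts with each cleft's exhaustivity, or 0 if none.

(i): focus "on Saturday". No fact shares Rahul as agent and the almanac as thing and Selin as recipient with a different setting. 0.
(ii): focus "Rahul". No fact shares the almanac as thing and Selin as recipient and on Saturday as setting with a different agent. 0.

0, 0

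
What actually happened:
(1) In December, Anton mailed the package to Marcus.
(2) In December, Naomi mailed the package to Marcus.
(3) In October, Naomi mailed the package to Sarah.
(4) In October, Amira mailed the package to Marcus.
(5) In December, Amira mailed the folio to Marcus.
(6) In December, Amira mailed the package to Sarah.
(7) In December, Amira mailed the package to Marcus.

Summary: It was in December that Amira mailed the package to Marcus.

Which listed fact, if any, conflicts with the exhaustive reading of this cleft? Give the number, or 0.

4

Focus of the cleft: "in December" (the setting). Presupposed background: same agent, thing, recipient (Amira / the package / Marcus).
The exhaustive reading says no other setting fits that background.
Fact (4) shares the background but with setting = in October; exhaustivity is violated.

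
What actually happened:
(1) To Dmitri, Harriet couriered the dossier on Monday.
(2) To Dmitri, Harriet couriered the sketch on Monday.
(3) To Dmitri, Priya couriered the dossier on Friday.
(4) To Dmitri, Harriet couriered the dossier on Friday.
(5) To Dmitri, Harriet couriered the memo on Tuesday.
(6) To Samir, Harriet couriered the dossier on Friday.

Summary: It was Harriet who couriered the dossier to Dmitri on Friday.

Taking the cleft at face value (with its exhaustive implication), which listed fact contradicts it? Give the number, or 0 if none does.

3

The cleft puts "Harriet" in focus and presupposes the open proposition with the dossier as thing and Dmitri as recipient and on Friday as setting.
Exhaustivity: Harriet is the only agent satisfying that background.
But fact (3) also has the dossier as thing and Dmitri as recipient and on Friday as setting, with agent = Priya — so the exhaustive reading fails.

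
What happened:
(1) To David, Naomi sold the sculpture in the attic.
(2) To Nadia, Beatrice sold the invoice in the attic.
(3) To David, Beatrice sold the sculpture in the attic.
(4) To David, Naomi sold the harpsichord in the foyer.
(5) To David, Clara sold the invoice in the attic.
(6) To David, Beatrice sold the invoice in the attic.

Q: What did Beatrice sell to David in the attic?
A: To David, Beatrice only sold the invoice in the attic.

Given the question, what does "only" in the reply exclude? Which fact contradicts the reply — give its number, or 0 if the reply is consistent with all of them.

The question "What did ...?" targets the thing, so in the reply the focus falls on "the invoice".
"Only" then excludes alternative things while the background — agent = Beatrice, recipient = David, setting = in the attic — is held fixed.
Fact (3) keeps agent = Beatrice, recipient = David, setting = in the attic but has thing = the sculpture; that refutes the reply.
(Fact (2) would refute a reading with focus on the recipient — but that is not what the question asks.)

3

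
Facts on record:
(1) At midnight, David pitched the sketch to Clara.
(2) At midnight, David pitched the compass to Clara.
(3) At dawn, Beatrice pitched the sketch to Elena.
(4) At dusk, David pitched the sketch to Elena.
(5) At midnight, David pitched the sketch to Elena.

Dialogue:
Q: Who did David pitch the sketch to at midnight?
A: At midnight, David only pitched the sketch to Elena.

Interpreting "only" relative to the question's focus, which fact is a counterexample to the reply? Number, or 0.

1

The question "Who did ... to ...?" targets the recipient, so in the reply the focus falls on "Elena".
So "only" ranges over recipients; the rest (David as agent and the sketch as thing and at midnight as setting) is presupposed.
Fact (1) shares the background with a different recipient (Clara) — counterexample.
(Fact (4) would refute a reading with focus on the setting — but that is not what the question asks.)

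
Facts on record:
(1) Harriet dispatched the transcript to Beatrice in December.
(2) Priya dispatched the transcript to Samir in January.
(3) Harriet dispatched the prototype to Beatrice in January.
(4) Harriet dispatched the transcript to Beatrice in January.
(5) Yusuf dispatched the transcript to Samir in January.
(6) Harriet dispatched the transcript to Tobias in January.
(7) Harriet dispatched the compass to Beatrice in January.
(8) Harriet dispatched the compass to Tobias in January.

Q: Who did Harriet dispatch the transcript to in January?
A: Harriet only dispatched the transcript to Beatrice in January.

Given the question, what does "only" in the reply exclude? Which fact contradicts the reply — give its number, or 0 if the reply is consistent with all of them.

The question "Who did ... to ...?" targets the recipient, so in the reply the focus falls on "Beatrice".
"Only" then excludes alternative recipients while the background — Harriet as agent and the transcript as thing and in January as setting — is held fixed.
Fact (6) shares the background with a different recipient (Tobias) — counterexample.
(Fact (3) would refute a reading with focus on the thing — but that is not what the question asks.)

6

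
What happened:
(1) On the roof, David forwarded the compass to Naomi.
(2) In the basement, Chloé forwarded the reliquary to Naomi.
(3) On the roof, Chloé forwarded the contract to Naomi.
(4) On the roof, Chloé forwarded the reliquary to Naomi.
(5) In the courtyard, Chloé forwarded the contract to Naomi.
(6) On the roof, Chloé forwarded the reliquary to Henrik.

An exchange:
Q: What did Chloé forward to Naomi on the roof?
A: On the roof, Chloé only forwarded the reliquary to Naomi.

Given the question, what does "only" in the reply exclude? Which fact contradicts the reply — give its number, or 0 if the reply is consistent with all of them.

Answering "What did ...?" puts focus on the thing — here, "the reliquary".
"Only" then excludes alternative things while the background — same agent, recipient, setting (Chloé / Naomi / on the roof) — is held fixed.
Fact (3) shares the background with a different thing (the contract) — counterexample.
(Fact (2) would refute a reading with focus on the setting — but that is not what the question asks.)

3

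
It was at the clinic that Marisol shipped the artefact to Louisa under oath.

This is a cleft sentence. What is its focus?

In an it-cleft "It was X that/who ...", the clefted constituent X is the focus; the that/who-clause expresses the presupposed open proposition.
Here the focus is "at the clinic". The backgrounded (presupposed) material includes "Marisol", "the artefact", "to Louisa" and "under oath".

at the clinic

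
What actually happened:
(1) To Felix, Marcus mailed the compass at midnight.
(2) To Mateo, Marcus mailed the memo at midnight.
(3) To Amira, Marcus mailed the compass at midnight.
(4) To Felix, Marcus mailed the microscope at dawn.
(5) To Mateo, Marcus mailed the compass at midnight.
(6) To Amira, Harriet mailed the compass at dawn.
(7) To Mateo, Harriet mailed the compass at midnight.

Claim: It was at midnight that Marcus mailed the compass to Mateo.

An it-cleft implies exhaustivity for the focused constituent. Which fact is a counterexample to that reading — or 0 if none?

The cleft puts "at midnight" in focus and presupposes the open proposition with same agent, thing, recipient (Marcus / the compass / Mateo).
The exhaustive reading says no other setting fits that background.
No listed fact matches the background with a different setting. Exhaustivity holds.

0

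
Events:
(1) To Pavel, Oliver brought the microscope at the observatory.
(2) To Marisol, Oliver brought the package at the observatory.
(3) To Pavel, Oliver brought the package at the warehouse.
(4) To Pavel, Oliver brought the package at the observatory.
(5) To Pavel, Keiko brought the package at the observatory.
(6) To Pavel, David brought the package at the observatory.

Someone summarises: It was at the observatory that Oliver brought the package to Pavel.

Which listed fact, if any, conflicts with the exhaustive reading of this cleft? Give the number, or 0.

Focus of the cleft: "at the observatory" (the setting). Presupposed background: agent = Oliver, thing = the package, recipient = Pavel.
The exhaustive reading says no other setting fits that background.
But fact (3) also has agent = Oliver, thing = the package, recipient = Pavel, with setting = at the warehouse — so the exhaustive reading fails.

3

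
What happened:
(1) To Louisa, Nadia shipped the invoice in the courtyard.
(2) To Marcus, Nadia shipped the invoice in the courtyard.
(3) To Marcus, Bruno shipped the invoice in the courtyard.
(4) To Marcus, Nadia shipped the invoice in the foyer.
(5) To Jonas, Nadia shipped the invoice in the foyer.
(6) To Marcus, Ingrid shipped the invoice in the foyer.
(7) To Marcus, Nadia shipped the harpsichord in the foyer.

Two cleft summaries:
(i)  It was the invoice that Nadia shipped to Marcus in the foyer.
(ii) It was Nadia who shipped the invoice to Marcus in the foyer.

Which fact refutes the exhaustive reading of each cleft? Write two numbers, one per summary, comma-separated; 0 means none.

(i): focus "the invoice". Looking for Nadia as agent and Marcus as recipient and in the foyer as setting with some other thing — fact (7) has the harpsichord there. Refuted.
(ii): focus "Nadia". Looking for the invoice as thing and Marcus as recipient and in the foyer as setting with some other agent — fact (6) has Ingrid there. Refuted.

7, 6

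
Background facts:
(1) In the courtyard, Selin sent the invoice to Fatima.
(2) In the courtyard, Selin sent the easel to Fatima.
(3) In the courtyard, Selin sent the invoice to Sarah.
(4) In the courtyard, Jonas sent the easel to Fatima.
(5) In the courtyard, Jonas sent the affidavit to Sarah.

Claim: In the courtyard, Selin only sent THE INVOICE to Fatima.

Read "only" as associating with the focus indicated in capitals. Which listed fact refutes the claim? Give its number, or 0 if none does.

2

The capitals mark "the invoice" as focus. So "only" rules out other things, with the rest (Selin as agent and Fatima as recipient and in the courtyard as setting) as background.
Fact (2) shares the background but differs in thing (the easel) — a counterexample.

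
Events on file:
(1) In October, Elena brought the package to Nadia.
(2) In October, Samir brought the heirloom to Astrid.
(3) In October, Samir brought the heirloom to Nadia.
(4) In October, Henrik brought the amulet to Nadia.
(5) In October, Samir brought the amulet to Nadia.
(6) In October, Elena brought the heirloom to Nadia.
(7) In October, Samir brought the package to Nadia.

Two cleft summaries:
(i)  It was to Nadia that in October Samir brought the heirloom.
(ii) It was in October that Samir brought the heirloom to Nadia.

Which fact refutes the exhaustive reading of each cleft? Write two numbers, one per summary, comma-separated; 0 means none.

(i): focus "Nadia". Looking for agent = Samir, thing = the heirloom, setting = in October with some other recipient — fact (2) has Astrid there. Refuted.
(ii): focus "in October". No fact shares agent = Samir, thing = the heirloom, recipient = Nadia with a different setting. 0.

2, 0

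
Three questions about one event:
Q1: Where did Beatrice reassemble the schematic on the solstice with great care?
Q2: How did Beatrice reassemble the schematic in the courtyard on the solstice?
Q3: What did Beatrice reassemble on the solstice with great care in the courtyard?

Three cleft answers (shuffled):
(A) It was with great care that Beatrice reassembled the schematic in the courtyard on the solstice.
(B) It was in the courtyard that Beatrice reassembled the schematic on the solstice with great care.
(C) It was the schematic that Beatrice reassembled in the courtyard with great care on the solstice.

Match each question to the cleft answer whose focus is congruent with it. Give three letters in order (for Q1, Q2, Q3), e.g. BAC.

BAC

Q1 asks about the location; cleft (B) focuses "in the courtyard", which is the location — so Q1 → B.
Q2 asks about the manner; cleft (A) focuses "with great care", which is the manner — so Q2 → A.
Q3 asks about the direct object; cleft (C) focuses "the schematic", which is the direct object — so Q3 → C.
Mapping: Q1→B, Q2→A, Q3→C.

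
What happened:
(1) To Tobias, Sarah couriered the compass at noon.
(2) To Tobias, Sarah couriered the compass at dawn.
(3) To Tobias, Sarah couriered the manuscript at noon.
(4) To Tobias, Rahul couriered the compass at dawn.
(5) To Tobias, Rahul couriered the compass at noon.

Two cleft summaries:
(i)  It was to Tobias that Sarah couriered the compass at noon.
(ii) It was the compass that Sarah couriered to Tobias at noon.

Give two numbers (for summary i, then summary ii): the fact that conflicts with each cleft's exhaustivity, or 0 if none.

0, 3

Summary (i) focuses "Tobias" (the recipient); background same agent, thing, setting (Sarah / the compass / at noon). No fact matches that background with a different recipient, so 0.
Summary (ii) focuses "the compass" (the thing); background same agent, recipient, setting (Sarah / Tobias / at noon). Fact (3) matches that background with thing = the manuscript — refutes (ii).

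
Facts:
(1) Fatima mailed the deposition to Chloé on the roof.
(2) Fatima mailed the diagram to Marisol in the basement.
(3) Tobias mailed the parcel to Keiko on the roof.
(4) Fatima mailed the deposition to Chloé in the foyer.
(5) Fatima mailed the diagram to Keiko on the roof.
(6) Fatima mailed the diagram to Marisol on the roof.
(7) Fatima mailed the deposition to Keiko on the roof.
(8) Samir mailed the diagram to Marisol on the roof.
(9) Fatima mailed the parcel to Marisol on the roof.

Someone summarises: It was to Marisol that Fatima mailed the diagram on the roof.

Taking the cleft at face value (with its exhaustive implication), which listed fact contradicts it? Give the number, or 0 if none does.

Focus of the cleft: "Marisol" (the recipient). Presupposed background: agent = Fatima, thing = the diagram, setting = on the roof.
The exhaustive reading says no other recipient fits that background.
Fact (5) shares the background but with recipient = Keiko; exhaustivity is violated.

5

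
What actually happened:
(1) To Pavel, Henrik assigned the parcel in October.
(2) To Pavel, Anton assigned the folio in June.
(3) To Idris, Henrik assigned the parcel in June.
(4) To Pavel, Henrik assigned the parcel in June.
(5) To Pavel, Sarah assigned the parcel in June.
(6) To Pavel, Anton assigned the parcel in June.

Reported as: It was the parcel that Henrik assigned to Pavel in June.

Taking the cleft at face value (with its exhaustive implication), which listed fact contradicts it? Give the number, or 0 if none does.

0

The cleft puts "the parcel" in focus and presupposes the open proposition with same agent, recipient, setting (Henrik / Pavel / in June).
Exhaustivity: the parcel is the only thing satisfying that background.
No listed fact matches the background with a different thing. Exhaustivity holds.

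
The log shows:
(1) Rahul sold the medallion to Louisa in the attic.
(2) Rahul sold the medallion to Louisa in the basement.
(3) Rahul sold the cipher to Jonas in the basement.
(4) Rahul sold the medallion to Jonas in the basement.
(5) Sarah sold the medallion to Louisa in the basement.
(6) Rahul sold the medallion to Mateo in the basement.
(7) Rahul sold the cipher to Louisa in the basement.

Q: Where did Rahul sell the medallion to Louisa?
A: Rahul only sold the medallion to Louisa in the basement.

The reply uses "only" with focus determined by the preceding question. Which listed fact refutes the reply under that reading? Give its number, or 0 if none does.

1

Answering "Where did ...?" puts focus on the setting — here, "in the basement".
So "only" ranges over settings; the rest (agent = Rahul, thing = the medallion, recipient = Louisa) is presupposed.
Fact (1) keeps agent = Rahul, thing = the medallion, recipient = Louisa but has setting = in the attic; that refutes the reply.
(Fact (4) would refute a reading with focus on the recipient — but that is not what the question asks.)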